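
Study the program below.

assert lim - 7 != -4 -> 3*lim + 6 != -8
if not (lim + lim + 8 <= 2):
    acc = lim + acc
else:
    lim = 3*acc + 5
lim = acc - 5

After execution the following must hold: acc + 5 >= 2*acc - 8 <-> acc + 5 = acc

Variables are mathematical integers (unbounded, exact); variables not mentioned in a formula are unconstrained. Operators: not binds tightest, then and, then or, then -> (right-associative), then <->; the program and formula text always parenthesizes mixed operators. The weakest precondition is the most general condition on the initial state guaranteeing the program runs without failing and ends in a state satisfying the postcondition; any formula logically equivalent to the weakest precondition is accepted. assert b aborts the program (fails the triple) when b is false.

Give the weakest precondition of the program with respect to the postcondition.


Working backward. After the program, the postcondition acc + 5 >= 2*acc - 8 <-> acc + 5 = acc must hold; in canonical form it is not (acc <= 13).
Before lim := acc - 5: not (acc <= 13)
Then branch requires not (acc + lim <= 13); else branch requires not (acc <= 13).
Before the if: ((not (2*lim <= -6)) -> (not (acc + lim <= 13))) and (2*lim <= -6 -> (not (acc <= 13)))
Before assert lim - 7 != -4 -> 3*lim + 6 != -8: (lim != 3 -> 3*lim != -14) and ((not (2*lim <= -6)) -> (not (acc + lim <= 13))) and (2*lim <= -6 -> (not (acc <= 13)))
Answer: WP = (lim != 3 -> 3*lim != -14) and ((not (2*lim <= -6)) -> (not (acc + lim <= 13))) and (2*lim <= -6 -> (not (acc <= 13)))


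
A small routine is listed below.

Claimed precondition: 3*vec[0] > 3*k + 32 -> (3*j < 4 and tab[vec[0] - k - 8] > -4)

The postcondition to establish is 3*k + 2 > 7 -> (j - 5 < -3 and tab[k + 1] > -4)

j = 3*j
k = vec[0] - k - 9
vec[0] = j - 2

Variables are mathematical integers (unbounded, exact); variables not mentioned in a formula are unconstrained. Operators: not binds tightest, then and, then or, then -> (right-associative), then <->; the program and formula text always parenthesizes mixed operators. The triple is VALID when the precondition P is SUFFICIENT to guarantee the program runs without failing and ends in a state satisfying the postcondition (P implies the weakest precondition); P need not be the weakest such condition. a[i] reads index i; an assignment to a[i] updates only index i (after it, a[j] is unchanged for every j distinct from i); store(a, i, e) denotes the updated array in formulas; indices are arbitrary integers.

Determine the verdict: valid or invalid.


Working backward. After the program, the postcondition 3*k + 2 > 7 -> (j - 5 < -3 and tab[k + 1] > -4) must hold; in canonical form it is 3*k > 5 -> (j < 2 and tab[k + 1] > -4).
Before vec[0] := j - 2: 3*k > 5 -> (j < 2 and tab[k + 1] > -4)
Before k := vec[0] - k - 9: 3*vec[0] > 3*k + 32 -> (j < 2 and tab[vec[0] - k - 8] > -4)
Before j := 3*j: 3*vec[0] > 3*k + 32 -> (3*j < 2 and tab[vec[0] - k - 8] > -4)
The weakest precondition is 3*vec[0] > 3*k + 32 -> (3*j < 2 and tab[vec[0] - k - 8] > -4).
Check whether 3*vec[0] > 3*k + 32 -> (3*j < 4 and tab[vec[0] - k - 8] > -4) implies it.
Countermodel: at the initial state j = 1, k = 0, tab = {[0] = -3, [3] = -3, elsewhere -3}, vec = {[0] = 11, [3] = 11, elsewhere 11}, the precondition holds but the weakest precondition fails.
Answer: invalid


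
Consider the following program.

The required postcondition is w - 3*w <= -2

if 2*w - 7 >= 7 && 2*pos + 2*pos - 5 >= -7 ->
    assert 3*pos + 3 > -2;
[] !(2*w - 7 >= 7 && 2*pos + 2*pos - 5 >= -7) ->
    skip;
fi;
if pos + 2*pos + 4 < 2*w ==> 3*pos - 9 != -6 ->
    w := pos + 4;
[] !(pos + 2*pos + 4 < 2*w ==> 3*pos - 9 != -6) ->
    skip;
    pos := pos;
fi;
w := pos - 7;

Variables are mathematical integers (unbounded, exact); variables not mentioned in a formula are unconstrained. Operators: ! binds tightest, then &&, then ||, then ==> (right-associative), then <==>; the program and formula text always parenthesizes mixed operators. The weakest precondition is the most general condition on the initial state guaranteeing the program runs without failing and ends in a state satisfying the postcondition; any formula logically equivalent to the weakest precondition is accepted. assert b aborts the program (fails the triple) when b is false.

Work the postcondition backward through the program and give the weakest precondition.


Working backward. After the program, the postcondition w - 3*w <= -2 must hold; in canonical form it is 2*w >= 2.
Before w := pos - 7: 2*pos >= 16
Then branch requires 2*pos >= 16; else branch requires 2*pos >= 16.
Before the if: ((3*pos < 2*w - 4 ==> 3*pos != 3) ==> 2*pos >= 16) && ((!(3*pos < 2*w - 4 ==> 3*pos != 3)) ==> 2*pos >= 16)
Then branch requires 3*pos > -5 && ((3*pos < 2*w - 4 ==> 3*pos != 3) ==> 2*pos >= 16) && ((!(3*pos < 2*w - 4 ==> 3*pos != 3)) ==> 2*pos >= 16); else branch requires ((3*pos < 2*w - 4 ==> 3*pos != 3) ==> 2*pos >= 16) && ((!(3*pos < 2*w - 4 ==> 3*pos != 3)) ==> 2*pos >= 16).
Before the if: ((2*w >= 14 && 4*pos >= -2) ==> (3*pos > -5 && ((3*pos < 2*w - 4 ==> 3*pos != 3) ==> 2*pos >= 16) && ((!(3*pos < 2*w - 4 ==> 3*pos != 3)) ==> 2*pos >= 16))) && ((!(2*w >= 14 && 4*pos >= -2)) ==> (((3*pos < 2*w - 4 ==> 3*pos != 3) ==> 2*pos >= 16) && ((!(3*pos < 2*w - 4 ==> 3*pos != 3)) ==> 2*pos >= 16)))
Answer: WP = ((2*w >= 14 && 4*pos >= -2) ==> (3*pos > -5 && ((3*pos < 2*w - 4 ==> 3*pos != 3) ==> 2*pos >= 16) && ((!(3*pos < 2*w - 4 ==> 3*pos != 3)) ==> 2*pos >= 16))) && ((!(2*w >= 14 && 4*pos >= -2)) ==> (((3*pos < 2*w - 4 ==> 3*pos != 3) ==> 2*pos >= 16) && ((!(3*pos < 2*w - 4 ==> 3*pos != 3)) ==> 2*pos >= 16)))


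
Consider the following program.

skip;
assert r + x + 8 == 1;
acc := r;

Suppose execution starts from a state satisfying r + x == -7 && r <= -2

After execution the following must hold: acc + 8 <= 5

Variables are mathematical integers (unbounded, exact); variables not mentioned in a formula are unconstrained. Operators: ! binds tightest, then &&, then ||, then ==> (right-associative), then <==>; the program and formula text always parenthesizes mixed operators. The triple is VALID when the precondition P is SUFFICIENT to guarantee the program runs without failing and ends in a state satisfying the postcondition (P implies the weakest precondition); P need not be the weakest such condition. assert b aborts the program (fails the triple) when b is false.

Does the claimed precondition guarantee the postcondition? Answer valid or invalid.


Working backward. After the program, the postcondition acc + 8 <= 5 must hold; in canonical form it is acc <= -3.
Before acc := r: r <= -3
Before assert r + x + 8 == 1: r + x == -7 && r <= -3
Before skip: r + x == -7 && r <= -3
The weakest precondition is r + x == -7 && r <= -3.
Check whether r + x == -7 && r <= -2 implies it.
Countermodel: at the initial state r = -2, x = -5, the precondition holds but the weakest precondition fails.
Answer: invalid


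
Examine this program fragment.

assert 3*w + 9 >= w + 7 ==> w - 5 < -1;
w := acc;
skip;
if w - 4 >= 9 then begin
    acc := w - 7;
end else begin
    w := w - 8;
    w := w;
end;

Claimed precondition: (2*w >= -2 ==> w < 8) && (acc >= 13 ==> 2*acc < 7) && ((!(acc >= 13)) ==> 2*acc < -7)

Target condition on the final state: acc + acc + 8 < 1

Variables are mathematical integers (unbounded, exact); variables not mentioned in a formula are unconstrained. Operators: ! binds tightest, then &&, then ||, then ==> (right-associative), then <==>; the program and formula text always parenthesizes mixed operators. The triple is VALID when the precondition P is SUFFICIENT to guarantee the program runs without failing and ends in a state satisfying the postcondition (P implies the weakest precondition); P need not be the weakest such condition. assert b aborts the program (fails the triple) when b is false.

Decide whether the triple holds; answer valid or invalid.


Working backward. After the program, the postcondition acc + acc + 8 < 1 must hold; in canonical form it is 2*acc < -7.
Then branch requires 2*w < 7; else branch requires 2*acc < -7.
Before the if: (w >= 13 ==> 2*w < 7) && ((!(w >= 13)) ==> 2*acc < -7)
Before skip: (w >= 13 ==> 2*w < 7) && ((!(w >= 13)) ==> 2*acc < -7)
Before w := acc: (acc >= 13 ==> 2*acc < 7) && ((!(acc >= 13)) ==> 2*acc < -7)
Before assert 3*w + 9 >= w + 7 ==> w - 5 < -1: (2*w >= -2 ==> w < 4) && (acc >= 13 ==> 2*acc < 7) && ((!(acc >= 13)) ==> 2*acc < -7)
The weakest precondition is (2*w >= -2 ==> w < 4) && (acc >= 13 ==> 2*acc < 7) && ((!(acc >= 13)) ==> 2*acc < -7).
Check whether (2*w >= -2 ==> w < 8) && (acc >= 13 ==> 2*acc < 7) && ((!(acc >= 13)) ==> 2*acc < -7) implies it.
Countermodel: at the initial state acc = -4, w = 4, the precondition holds but the weakest precondition fails.
Answer: invalid


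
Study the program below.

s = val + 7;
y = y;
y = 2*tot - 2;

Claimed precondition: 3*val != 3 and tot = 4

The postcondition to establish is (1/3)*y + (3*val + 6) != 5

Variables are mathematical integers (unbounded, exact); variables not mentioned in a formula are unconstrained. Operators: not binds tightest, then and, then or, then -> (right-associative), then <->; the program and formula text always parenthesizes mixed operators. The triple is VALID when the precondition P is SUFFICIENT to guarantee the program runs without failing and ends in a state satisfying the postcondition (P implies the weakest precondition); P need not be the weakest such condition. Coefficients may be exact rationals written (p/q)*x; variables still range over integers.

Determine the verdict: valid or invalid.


Working backward. After the program, the postcondition (1/3)*y + (3*val + 6) != 5 must hold; in canonical form it is 3*val + (1/3)*y != -1.
Before y := 2*tot - 2: (2/3)*tot + 3*val != -1/3
Before y := y: (2/3)*tot + 3*val != -1/3
Before s := val + 7: (2/3)*tot + 3*val != -1/3
The weakest precondition is (2/3)*tot + 3*val != -1/3.
Check whether 3*val != 3 and tot = 4 implies it.
Countermodel: at the initial state tot = 4, val = -1, the precondition holds but the weakest precondition fails.
Answer: invalid


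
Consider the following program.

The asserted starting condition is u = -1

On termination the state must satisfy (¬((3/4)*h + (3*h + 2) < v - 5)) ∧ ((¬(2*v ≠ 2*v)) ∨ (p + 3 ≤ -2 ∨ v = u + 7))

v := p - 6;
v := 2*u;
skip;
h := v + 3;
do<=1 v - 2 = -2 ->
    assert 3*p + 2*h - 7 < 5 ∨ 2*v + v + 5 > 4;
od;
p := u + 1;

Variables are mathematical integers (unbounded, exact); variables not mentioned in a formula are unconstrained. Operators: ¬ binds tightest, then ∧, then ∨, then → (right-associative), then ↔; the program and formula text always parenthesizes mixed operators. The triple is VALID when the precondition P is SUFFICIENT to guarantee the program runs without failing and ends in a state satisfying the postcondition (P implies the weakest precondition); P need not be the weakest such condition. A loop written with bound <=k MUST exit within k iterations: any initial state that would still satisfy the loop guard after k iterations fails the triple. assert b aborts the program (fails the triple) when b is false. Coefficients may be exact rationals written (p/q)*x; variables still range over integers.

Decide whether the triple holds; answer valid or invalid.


Working backward. After the program, the postcondition (¬((3/4)*h + (3*h + 2) < v - 5)) ∧ ((¬(2*v ≠ 2*v)) ∨ (p + 3 ≤ -2 ∨ v = u + 7)) must hold; in canonical form it is ¬((15/4)*h < v - 7).
Before p := u + 1: ¬((15/4)*h < v - 7)
Before the loop (bound <=1), unroll the exhaustion recursion (WP_0 = exit-now case; WP_j = one more guarded iteration, up to j = 1):
  WP_0: (¬(v = 0)) ∧ (¬((15/4)*h < v - 7))
  WP_1: (v = 0 → ((2*h + 3*p < 12 ∨ 3*v > -1) ∧ (¬(v = 0)) ∧ (¬((15/4)*h < v - 7)))) ∧ ((¬(v = 0)) → (¬((15/4)*h < v - 7)))
So before the loop: (v = 0 → ((2*h + 3*p < 12 ∨ 3*v > -1) ∧ (¬(v = 0)) ∧ (¬((15/4)*h < v - 7)))) ∧ ((¬(v = 0)) → (¬((15/4)*h < v - 7)))
Before h := v + 3: (v = 0 → ((3*p + 2*v < 6 ∨ 3*v > -1) ∧ (¬(v = 0)) ∧ (¬((11/4)*v < -73/4)))) ∧ ((¬(v = 0)) → (¬((11/4)*v < -73/4)))
Before skip: (v = 0 → ((3*p + 2*v < 6 ∨ 3*v > -1) ∧ (¬(v = 0)) ∧ (¬((11/4)*v < -73/4)))) ∧ ((¬(v = 0)) → (¬((11/4)*v < -73/4)))
Before v := 2*u: (2*u = 0 → ((3*p + 4*u < 6 ∨ 6*u > -1) ∧ (¬(2*u = 0)) ∧ (¬((11/2)*u < -73/4)))) ∧ ((¬(2*u = 0)) → (¬((11/2)*u < -73/4)))
Before v := p - 6: (2*u = 0 → ((3*p + 4*u < 6 ∨ 6*u > -1) ∧ (¬(2*u = 0)) ∧ (¬((11/2)*u < -73/4)))) ∧ ((¬(2*u = 0)) → (¬((11/2)*u < -73/4)))
The weakest precondition is (2*u = 0 → ((3*p + 4*u < 6 ∨ 6*u > -1) ∧ (¬(2*u = 0)) ∧ (¬((11/2)*u < -73/4)))) ∧ ((¬(2*u = 0)) → (¬((11/2)*u < -73/4))).
Check whether u = -1 implies it.
Every state satisfying the precondition satisfies the weakest precondition: the implication holds.
Answer: valid


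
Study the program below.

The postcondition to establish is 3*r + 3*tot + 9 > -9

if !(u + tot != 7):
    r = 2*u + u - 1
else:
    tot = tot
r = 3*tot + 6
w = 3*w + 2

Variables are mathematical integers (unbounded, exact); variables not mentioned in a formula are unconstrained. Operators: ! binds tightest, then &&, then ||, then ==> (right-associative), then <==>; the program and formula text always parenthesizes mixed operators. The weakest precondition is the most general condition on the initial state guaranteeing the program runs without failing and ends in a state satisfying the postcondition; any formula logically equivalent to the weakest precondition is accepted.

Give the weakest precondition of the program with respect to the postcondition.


Working backward. After the program, the postcondition 3*r + 3*tot + 9 > -9 must hold; in canonical form it is 3*r + 3*tot > -18.
Before w := 3*w + 2: 3*r + 3*tot > -18
Before r := 3*tot + 6: 12*tot > -36
Then branch requires 12*tot > -36; else branch requires 12*tot > -36.
Before the if: ((!(tot + u != 7)) ==> 12*tot > -36) && (tot + u != 7 ==> 12*tot > -36)
Answer: WP = ((!(tot + u != 7)) ==> 12*tot > -36) && (tot + u != 7 ==> 12*tot > -36)


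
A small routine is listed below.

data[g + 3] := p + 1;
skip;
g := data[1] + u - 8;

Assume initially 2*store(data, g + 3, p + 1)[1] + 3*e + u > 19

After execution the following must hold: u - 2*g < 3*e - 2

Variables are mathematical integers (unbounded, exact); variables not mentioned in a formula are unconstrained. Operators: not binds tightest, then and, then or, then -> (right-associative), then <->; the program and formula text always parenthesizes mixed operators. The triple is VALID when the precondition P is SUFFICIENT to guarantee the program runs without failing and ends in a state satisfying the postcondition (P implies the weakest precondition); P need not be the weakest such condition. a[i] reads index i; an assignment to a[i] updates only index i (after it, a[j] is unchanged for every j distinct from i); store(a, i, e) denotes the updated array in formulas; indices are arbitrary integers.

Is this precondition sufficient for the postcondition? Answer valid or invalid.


Working backward. After the program, the postcondition u - 2*g < 3*e - 2 must hold; in canonical form it is u < 3*e + 2*g - 2.
Before g := data[1] + u - 8: 2*data[1] + 3*e + u > 18
Before skip: 2*data[1] + 3*e + u > 18
Before data[g + 3] := p + 1: 2*store(data, g + 3, p + 1)[1] + 3*e + u > 18
The weakest precondition is 2*store(data, g + 3, p + 1)[1] + 3*e + u > 18.
Check whether 2*store(data, g + 3, p + 1)[1] + 3*e + u > 19 implies it.
Every state satisfying the precondition satisfies the weakest precondition: the implication holds.
Answer: valid


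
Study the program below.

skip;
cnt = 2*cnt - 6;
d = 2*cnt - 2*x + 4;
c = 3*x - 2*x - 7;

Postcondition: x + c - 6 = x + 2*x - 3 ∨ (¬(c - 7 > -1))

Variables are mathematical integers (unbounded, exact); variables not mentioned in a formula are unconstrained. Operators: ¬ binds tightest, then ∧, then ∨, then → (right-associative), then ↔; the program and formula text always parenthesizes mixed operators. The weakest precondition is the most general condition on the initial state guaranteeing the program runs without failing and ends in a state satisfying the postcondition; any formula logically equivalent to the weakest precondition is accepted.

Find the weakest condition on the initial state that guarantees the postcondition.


Working backward. After the program, the postcondition x + c - 6 = x + 2*x - 3 ∨ (¬(c - 7 > -1)) must hold; in canonical form it is c = 2*x + 3 ∨ (¬(c > 6)).
Before c := 3*x - 2*x - 7: x = -10 ∨ (¬(x > 13))
Before d := 2*cnt - 2*x + 4: x = -10 ∨ (¬(x > 13))
Before cnt := 2*cnt - 6: x = -10 ∨ (¬(x > 13))
Before skip: x = -10 ∨ (¬(x > 13))
Answer: WP = x = -10 ∨ (¬(x > 13))


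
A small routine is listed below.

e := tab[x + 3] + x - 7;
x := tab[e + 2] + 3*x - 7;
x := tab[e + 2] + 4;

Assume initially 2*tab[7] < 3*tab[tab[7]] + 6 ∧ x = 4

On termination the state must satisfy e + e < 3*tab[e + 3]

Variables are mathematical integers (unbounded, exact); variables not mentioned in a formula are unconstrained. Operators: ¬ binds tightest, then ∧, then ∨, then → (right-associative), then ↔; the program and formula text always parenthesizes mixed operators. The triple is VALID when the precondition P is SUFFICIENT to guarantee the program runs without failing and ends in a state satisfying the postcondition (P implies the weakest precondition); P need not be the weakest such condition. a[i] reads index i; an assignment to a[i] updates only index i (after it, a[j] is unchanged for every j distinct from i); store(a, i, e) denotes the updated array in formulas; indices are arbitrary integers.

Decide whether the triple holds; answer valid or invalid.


Working backward. After the program, the postcondition e + e < 3*tab[e + 3] must hold; in canonical form it is 2*e < 3*tab[e + 3].
Before x := tab[e + 2] + 4: 2*e < 3*tab[e + 3]
Before x := tab[e + 2] + 3*x - 7: 2*e < 3*tab[e + 3]
Before e := tab[x + 3] + x - 7: 2*tab[x + 3] + 2*x < 3*tab[tab[x + 3] + x - 4] + 14
The weakest precondition is 2*tab[x + 3] + 2*x < 3*tab[tab[x + 3] + x - 4] + 14.
Check whether 2*tab[7] < 3*tab[tab[7]] + 6 ∧ x = 4 implies it.
Every state satisfying the precondition satisfies the weakest precondition: the implication holds.
Answer: valid


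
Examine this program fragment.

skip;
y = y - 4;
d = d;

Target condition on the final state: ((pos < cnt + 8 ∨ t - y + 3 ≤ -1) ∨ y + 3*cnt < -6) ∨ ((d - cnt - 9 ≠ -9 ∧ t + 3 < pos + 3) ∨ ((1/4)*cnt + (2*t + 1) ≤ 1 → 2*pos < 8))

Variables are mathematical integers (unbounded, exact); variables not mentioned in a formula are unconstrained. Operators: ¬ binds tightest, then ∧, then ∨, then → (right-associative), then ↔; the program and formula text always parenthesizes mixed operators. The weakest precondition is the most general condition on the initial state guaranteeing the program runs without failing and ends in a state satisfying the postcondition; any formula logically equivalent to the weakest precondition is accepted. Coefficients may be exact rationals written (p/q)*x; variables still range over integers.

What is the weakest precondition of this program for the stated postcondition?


Working backward. After the program, the postcondition ((pos < cnt + 8 ∨ t - y + 3 ≤ -1) ∨ y + 3*cnt < -6) ∨ ((d - cnt - 9 ≠ -9 ∧ t + 3 < pos + 3) ∨ ((1/4)*cnt + (2*t + 1) ≤ 1 → 2*pos < 8)) must hold; in canonical form it is pos < cnt + 8 ∨ t ≤ y - 4 ∨ 3*cnt + y < -6 ∨ (d ≠ cnt ∧ t < pos) ∨ ((1/4)*cnt + 2*t ≤ 0 → 2*pos < 8).
Before d := d: pos < cnt + 8 ∨ t ≤ y - 4 ∨ 3*cnt + y < -6 ∨ (d ≠ cnt ∧ t < pos) ∨ ((1/4)*cnt + 2*t ≤ 0 → 2*pos < 8)
Before y := y - 4: pos < cnt + 8 ∨ t ≤ y - 8 ∨ 3*cnt + y < -2 ∨ (d ≠ cnt ∧ t < pos) ∨ ((1/4)*cnt + 2*t ≤ 0 → 2*pos < 8)
Before skip: pos < cnt + 8 ∨ t ≤ y - 8 ∨ 3*cnt + y < -2 ∨ (d ≠ cnt ∧ t < pos) ∨ ((1/4)*cnt + 2*t ≤ 0 → 2*pos < 8)
Answer: WP = pos < cnt + 8 ∨ t ≤ y - 8 ∨ 3*cnt + y < -2 ∨ (d ≠ cnt ∧ t < pos) ∨ ((1/4)*cnt + 2*t ≤ 0 → 2*pos < 8)


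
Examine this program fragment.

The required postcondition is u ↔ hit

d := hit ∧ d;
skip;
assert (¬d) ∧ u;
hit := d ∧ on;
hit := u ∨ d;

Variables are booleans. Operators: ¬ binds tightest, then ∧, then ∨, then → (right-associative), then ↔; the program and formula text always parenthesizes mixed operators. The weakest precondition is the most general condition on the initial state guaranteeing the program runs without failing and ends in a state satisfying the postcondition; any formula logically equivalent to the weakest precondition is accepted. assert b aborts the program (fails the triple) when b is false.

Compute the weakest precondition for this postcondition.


Working backward. After the program, u ↔ hit must hold.
Before hit := u ∨ d: u ↔ (u ∨ d)
Before hit := d ∧ on: u ↔ (u ∨ d)
Before assert (¬d) ∧ u: (¬d) ∧ u ∧ (u ↔ (u ∨ d))
Before skip: (¬d) ∧ u ∧ (u ↔ (u ∨ d))
Before d := hit ∧ d: (¬(hit ∧ d)) ∧ u ∧ (u ↔ (u ∨ (hit ∧ d)))
Answer: WP = (¬(hit ∧ d)) ∧ u ∧ (u ↔ (u ∨ (hit ∧ d)))


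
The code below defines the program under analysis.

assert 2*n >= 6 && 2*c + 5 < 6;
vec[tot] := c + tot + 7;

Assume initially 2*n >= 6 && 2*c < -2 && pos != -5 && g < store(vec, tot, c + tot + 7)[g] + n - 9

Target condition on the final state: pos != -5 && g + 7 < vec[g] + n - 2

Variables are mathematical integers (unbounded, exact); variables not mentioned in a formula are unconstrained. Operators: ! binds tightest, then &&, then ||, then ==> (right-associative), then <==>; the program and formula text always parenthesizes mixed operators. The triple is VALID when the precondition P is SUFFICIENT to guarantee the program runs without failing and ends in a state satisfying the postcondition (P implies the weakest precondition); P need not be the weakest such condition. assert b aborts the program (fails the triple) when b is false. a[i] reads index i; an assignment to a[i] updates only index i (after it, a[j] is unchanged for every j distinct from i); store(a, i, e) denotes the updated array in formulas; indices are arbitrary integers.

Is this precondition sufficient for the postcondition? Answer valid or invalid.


Working backward. After the program, the postcondition pos != -5 && g + 7 < vec[g] + n - 2 must hold; in canonical form it is pos != -5 && g < vec[g] + n - 9.
Before vec[tot] := c + tot + 7: pos != -5 && g < store(vec, tot, c + tot + 7)[g] + n - 9
Before assert 2*n >= 6 && 2*c + 5 < 6: 2*n >= 6 && 2*c < 1 && pos != -5 && g < store(vec, tot, c + tot + 7)[g] + n - 9
The weakest precondition is 2*n >= 6 && 2*c < 1 && pos != -5 && g < store(vec, tot, c + tot + 7)[g] + n - 9.
Check whether 2*n >= 6 && 2*c < -2 && pos != -5 && g < store(vec, tot, c + tot + 7)[g] + n - 9 implies it.
Every state satisfying the precondition satisfies the weakest precondition: the implication holds.
Answer: valid


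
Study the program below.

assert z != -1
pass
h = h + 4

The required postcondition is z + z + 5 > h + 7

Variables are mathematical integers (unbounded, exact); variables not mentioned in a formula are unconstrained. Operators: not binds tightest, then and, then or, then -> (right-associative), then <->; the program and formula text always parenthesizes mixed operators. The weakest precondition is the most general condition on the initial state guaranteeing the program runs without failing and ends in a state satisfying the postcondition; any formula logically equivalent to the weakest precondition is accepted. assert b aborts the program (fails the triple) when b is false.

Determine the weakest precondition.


Working backward. After the program, the postcondition z + z + 5 > h + 7 must hold; in canonical form it is 2*z > h + 2.
Before h := h + 4: 2*z > h + 6
Before skip: 2*z > h + 6
Before assert z != -1: z != -1 and 2*z > h + 6
Answer: WP = z != -1 and 2*z > h + 6


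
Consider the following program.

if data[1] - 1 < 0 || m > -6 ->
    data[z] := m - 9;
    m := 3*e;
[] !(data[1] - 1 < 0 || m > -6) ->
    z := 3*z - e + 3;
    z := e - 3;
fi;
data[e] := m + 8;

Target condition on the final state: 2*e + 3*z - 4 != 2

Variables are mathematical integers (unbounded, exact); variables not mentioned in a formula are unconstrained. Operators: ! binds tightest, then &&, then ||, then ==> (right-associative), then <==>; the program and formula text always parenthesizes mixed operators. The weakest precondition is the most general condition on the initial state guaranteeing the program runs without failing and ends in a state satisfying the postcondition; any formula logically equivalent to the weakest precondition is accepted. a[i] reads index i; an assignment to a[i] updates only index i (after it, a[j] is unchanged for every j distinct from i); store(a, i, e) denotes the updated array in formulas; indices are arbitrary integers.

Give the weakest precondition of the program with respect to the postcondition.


Working backward. After the program, the postcondition 2*e + 3*z - 4 != 2 must hold; in canonical form it is 2*e + 3*z != 6.
Before data[e] := m + 8: 2*e + 3*z != 6
Then branch requires 2*e + 3*z != 6; else branch requires 5*e != 15.
Before the if: ((data[1] < 1 || m > -6) ==> 2*e + 3*z != 6) && ((!(data[1] < 1 || m > -6)) ==> 5*e != 15)
Answer: WP = ((data[1] < 1 || m > -6) ==> 2*e + 3*z != 6) && ((!(data[1] < 1 || m > -6)) ==> 5*e != 15)


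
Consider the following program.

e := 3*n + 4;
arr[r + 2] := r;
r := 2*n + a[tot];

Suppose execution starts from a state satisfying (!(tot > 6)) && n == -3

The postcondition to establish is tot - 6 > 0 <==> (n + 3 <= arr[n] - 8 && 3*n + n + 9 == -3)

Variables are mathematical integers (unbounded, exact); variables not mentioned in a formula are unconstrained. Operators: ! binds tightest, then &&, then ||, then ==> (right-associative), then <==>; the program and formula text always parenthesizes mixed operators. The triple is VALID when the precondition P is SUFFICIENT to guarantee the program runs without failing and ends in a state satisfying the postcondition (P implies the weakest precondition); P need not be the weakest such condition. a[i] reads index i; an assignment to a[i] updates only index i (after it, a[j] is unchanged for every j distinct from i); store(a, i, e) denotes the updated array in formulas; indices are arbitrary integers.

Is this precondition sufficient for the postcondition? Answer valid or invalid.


Working backward. After the program, the postcondition tot - 6 > 0 <==> (n + 3 <= arr[n] - 8 && 3*n + n + 9 == -3) must hold; in canonical form it is tot > 6 <==> (n <= arr[n] - 11 && 4*n == -12).
Before r := 2*n + a[tot]: tot > 6 <==> (n <= arr[n] - 11 && 4*n == -12)
Before arr[r + 2] := r: tot > 6 <==> (n <= store(arr, r + 2, r)[n] - 11 && 4*n == -12)
Before e := 3*n + 4: tot > 6 <==> (n <= store(arr, r + 2, r)[n] - 11 && 4*n == -12)
The weakest precondition is tot > 6 <==> (n <= store(arr, r + 2, r)[n] - 11 && 4*n == -12).
Check whether (!(tot > 6)) && n == -3 implies it.
Countermodel: at the initial state arr = {[-4] = 3, [-3] = 8, elsewhere 3}, n = -3, r = -6, tot = 6, the precondition holds but the weakest precondition fails.
Answer: invalid


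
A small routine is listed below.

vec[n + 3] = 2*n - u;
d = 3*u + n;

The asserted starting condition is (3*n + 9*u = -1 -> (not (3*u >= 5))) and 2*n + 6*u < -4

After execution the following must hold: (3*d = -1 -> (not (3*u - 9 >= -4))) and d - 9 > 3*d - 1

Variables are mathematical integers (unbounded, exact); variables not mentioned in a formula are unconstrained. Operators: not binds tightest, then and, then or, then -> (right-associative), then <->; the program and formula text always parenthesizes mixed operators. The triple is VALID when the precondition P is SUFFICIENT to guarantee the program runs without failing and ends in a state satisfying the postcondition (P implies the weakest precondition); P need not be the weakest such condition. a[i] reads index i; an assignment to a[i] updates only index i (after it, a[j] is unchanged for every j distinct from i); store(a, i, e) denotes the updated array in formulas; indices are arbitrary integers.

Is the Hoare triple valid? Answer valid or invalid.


Working backward. After the program, the postcondition (3*d = -1 -> (not (3*u - 9 >= -4))) and d - 9 > 3*d - 1 must hold; in canonical form it is (3*d = -1 -> (not (3*u >= 5))) and 2*d < -8.
Before d := 3*u + n: (3*n + 9*u = -1 -> (not (3*u >= 5))) and 2*n + 6*u < -8
Before vec[n + 3] := 2*n - u: (3*n + 9*u = -1 -> (not (3*u >= 5))) and 2*n + 6*u < -8
The weakest precondition is (3*n + 9*u = -1 -> (not (3*u >= 5))) and 2*n + 6*u < -8.
Check whether (3*n + 9*u = -1 -> (not (3*u >= 5))) and 2*n + 6*u < -4 implies it.
Countermodel: at the initial state n = 0, u = -1, the precondition holds but the weakest precondition fails.
Answer: invalid


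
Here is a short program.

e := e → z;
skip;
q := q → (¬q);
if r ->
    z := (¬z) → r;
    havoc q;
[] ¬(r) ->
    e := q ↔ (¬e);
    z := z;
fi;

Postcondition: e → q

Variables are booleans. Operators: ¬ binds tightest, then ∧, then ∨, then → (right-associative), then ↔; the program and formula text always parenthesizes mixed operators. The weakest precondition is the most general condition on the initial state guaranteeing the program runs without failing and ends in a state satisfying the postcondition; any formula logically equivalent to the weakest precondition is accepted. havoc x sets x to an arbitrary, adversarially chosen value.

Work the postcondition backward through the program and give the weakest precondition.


Working backward. After the program, e → q must hold.
Then branch requires ¬e; else branch requires (q ↔ (¬e)) → q.
Before the if: (r → (¬e)) ∧ ((¬r) → ((q ↔ (¬e)) → q))
Before q := q → (¬q): (r → (¬e)) ∧ ((¬r) → (((q → (¬q)) ↔ (¬e)) → (q → (¬q))))
Before skip: (r → (¬e)) ∧ ((¬r) → (((q → (¬q)) ↔ (¬e)) → (q → (¬q))))
Before e := e → z: (r → (¬(e → z))) ∧ ((¬r) → (((q → (¬q)) ↔ (¬(e → z))) → (q → (¬q))))
Answer: WP = (r → (¬(e → z))) ∧ ((¬r) → (((q → (¬q)) ↔ (¬(e → z))) → (q → (¬q))))


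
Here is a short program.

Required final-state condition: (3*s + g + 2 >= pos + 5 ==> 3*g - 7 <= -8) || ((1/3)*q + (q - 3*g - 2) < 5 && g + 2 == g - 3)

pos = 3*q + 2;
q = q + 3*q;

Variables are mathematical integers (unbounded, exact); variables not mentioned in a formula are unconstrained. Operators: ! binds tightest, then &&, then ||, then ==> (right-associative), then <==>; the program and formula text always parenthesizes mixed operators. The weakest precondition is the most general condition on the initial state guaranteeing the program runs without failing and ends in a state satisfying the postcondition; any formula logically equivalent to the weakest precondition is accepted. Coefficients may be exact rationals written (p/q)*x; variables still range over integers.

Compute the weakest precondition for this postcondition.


Working backward. After the program, the postcondition (3*s + g + 2 >= pos + 5 ==> 3*g - 7 <= -8) || ((1/3)*q + (q - 3*g - 2) < 5 && g + 2 == g - 3) must hold; in canonical form it is g + 3*s >= pos + 3 ==> 3*g <= -1.
Before q := q + 3*q: g + 3*s >= pos + 3 ==> 3*g <= -1
Before pos := 3*q + 2: g + 3*s >= 3*q + 5 ==> 3*g <= -1
Answer: WP = g + 3*s >= 3*q + 5 ==> 3*g <= -1


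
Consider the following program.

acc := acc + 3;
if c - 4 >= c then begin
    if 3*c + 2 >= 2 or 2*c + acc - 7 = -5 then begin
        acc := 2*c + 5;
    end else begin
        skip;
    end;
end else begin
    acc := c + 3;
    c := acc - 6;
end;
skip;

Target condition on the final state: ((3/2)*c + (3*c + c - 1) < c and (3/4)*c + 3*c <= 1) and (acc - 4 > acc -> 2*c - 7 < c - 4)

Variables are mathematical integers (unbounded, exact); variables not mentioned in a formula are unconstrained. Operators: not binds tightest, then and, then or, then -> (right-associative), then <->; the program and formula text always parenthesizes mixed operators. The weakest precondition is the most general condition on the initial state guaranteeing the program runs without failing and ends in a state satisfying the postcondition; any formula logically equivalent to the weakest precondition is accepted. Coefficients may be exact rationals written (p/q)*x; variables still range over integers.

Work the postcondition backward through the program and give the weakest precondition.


Working backward. After the program, the postcondition ((3/2)*c + (3*c + c - 1) < c and (3/4)*c + 3*c <= 1) and (acc - 4 > acc -> 2*c - 7 < c - 4) must hold; in canonical form it is (9/2)*c < 1 and (15/4)*c <= 1.
Before skip: (9/2)*c < 1 and (15/4)*c <= 1
Then branch requires ((3*c >= 0 or acc + 2*c = 2) -> ((9/2)*c < 1 and (15/4)*c <= 1)) and ((not (3*c >= 0 or acc + 2*c = 2)) -> ((9/2)*c < 1 and (15/4)*c <= 1)); else branch requires (9/2)*c < 29/2 and (15/4)*c <= 49/4.
Before the if: (9/2)*c < 29/2 and (15/4)*c <= 49/4
Before acc := acc + 3: (9/2)*c < 29/2 and (15/4)*c <= 49/4
Answer: WP = (9/2)*c < 29/2 and (15/4)*c <= 49/4


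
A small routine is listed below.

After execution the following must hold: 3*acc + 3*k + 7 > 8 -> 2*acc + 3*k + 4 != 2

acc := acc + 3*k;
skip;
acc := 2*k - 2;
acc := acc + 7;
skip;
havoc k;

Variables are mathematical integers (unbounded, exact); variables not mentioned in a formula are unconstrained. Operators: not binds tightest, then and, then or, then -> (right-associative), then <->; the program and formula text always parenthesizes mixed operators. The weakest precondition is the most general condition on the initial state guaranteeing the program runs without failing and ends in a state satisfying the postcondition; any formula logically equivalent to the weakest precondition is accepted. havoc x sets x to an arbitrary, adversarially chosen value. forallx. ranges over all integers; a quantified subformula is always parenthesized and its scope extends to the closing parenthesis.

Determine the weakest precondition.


Working backward. After the program, the postcondition 3*acc + 3*k + 7 > 8 -> 2*acc + 3*k + 4 != 2 must hold; in canonical form it is 3*acc + 3*k > 1 -> 2*acc + 3*k != -2.
Before havoc k: forall k_1. (3*acc + 3*k_1 > 1 -> 2*acc + 3*k_1 != -2)
Before skip: forall k_1. (3*acc + 3*k_1 > 1 -> 2*acc + 3*k_1 != -2)
Before acc := acc + 7: forall k_1. (3*acc + 3*k_1 > -20 -> 2*acc + 3*k_1 != -16)
Before acc := 2*k - 2: forall k_1. (6*k + 3*k_1 > -14 -> 4*k + 3*k_1 != -12)
Before skip: forall k_1. (6*k + 3*k_1 > -14 -> 4*k + 3*k_1 != -12)
Before acc := acc + 3*k: forall k_1. (6*k + 3*k_1 > -14 -> 4*k + 3*k_1 != -12)
Answer: WP = forall k_1. (6*k + 3*k_1 > -14 -> 4*k + 3*k_1 != -12)


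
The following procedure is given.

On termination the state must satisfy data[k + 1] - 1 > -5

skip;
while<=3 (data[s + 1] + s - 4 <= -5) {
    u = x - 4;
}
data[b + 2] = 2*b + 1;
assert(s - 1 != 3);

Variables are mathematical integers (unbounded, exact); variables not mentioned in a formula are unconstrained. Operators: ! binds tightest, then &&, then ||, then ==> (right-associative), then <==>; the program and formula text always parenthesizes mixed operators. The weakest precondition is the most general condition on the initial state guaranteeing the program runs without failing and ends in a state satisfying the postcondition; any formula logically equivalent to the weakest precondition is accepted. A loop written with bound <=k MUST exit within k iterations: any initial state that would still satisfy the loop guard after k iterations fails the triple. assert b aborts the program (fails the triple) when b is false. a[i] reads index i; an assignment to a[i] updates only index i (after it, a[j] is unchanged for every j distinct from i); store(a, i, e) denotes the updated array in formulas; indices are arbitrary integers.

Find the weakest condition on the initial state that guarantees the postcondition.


Working backward. After the program, the postcondition data[k + 1] - 1 > -5 must hold; in canonical form it is data[k + 1] > -4.
Before assert s - 1 != 3: s != 4 && data[k + 1] > -4
Before data[b + 2] := 2*b + 1: s != 4 && store(data, b + 2, 2*b + 1)[k + 1] > -4
Before the loop (bound <=3), unroll the exhaustion recursion (WP_0 = exit-now case; WP_j = one more guarded iteration, up to j = 3):
  WP_0: (!(data[s + 1] + s <= -1)) && s != 4 && store(data, b + 2, 2*b + 1)[k + 1] > -4
  WP_1: (data[s + 1] + s <= -1 ==> ((!(data[s + 1] + s <= -1)) && s != 4 && store(data, b + 2, 2*b + 1)[k + 1] > -4)) && ((!(data[s + 1] + s <= -1)) ==> (s != 4 && store(data, b + 2, 2*b + 1)[k + 1] > -4))
  WP_2: (data[s + 1] + s <= -1 ==> ((data[s + 1] + s <= -1 ==> ((!(data[s + 1] + s <= -1)) && s != 4 && store(data, b + 2, 2*b + 1)[k + 1] > -4)) && ((!(data[s + 1] + s <= -1)) ==> (s != 4 && store(data, b + 2, 2*b + 1)[k + 1] > -4)))) && ((!(data[s + 1] + s <= -1)) ==> (s != 4 && store(data, b + 2, 2*b + 1)[k + 1] > -4))
  WP_3: (data[s + 1] + s <= -1 ==> ((data[s + 1] + s <= -1 ==> ((data[s + 1] + s <= -1 ==> ((!(data[s + 1] + s <= -1)) && s != 4 && store(data, b + 2, 2*b + 1)[k + 1] > -4)) && ((!(data[s + 1] + s <= -1)) ==> (s != 4 && store(data, b + 2, 2*b + 1)[k + 1] > -4)))) && ((!(data[s + 1] + s <= -1)) ==> (s != 4 && store(data, b + 2, 2*b + 1)[k + 1] > -4)))) && ((!(data[s + 1] + s <= -1)) ==> (s != 4 && store(data, b + 2, 2*b + 1)[k + 1] > -4))
So before the loop: (data[s + 1] + s <= -1 ==> ((data[s + 1] + s <= -1 ==> ((data[s + 1] + s <= -1 ==> ((!(data[s + 1] + s <= -1)) && s != 4 && store(data, b + 2, 2*b + 1)[k + 1] > -4)) && ((!(data[s + 1] + s <= -1)) ==> (s != 4 && store(data, b + 2, 2*b + 1)[k + 1] > -4)))) && ((!(data[s + 1] + s <= -1)) ==> (s != 4 && store(data, b + 2, 2*b + 1)[k + 1] > -4)))) && ((!(data[s + 1] + s <= -1)) ==> (s != 4 && store(data, b + 2, 2*b + 1)[k + 1] > -4))
Before skip: (data[s + 1] + s <= -1 ==> ((data[s + 1] + s <= -1 ==> ((data[s + 1] + s <= -1 ==> ((!(data[s + 1] + s <= -1)) && s != 4 && store(data, b + 2, 2*b + 1)[k + 1] > -4)) && ((!(data[s + 1] + s <= -1)) ==> (s != 4 && store(data, b + 2, 2*b + 1)[k + 1] > -4)))) && ((!(data[s + 1] + s <= -1)) ==> (s != 4 && store(data, b + 2, 2*b + 1)[k + 1] > -4)))) && ((!(data[s + 1] + s <= -1)) ==> (s != 4 && store(data, b + 2, 2*b + 1)[k + 1] > -4))
Answer: WP = (data[s + 1] + s <= -1 ==> ((data[s + 1] + s <= -1 ==> ((data[s + 1] + s <= -1 ==> ((!(data[s + 1] + s <= -1)) && s != 4 && store(data, b + 2, 2*b + 1)[k + 1] > -4)) && ((!(data[s + 1] + s <= -1)) ==> (s != 4 && store(data, b + 2, 2*b + 1)[k + 1] > -4)))) && ((!(data[s + 1] + s <= -1)) ==> (s != 4 && store(data, b + 2, 2*b + 1)[k + 1] > -4)))) && ((!(data[s + 1] + s <= -1)) ==> (s != 4 && store(data, b + 2, 2*b + 1)[k + 1] > -4))


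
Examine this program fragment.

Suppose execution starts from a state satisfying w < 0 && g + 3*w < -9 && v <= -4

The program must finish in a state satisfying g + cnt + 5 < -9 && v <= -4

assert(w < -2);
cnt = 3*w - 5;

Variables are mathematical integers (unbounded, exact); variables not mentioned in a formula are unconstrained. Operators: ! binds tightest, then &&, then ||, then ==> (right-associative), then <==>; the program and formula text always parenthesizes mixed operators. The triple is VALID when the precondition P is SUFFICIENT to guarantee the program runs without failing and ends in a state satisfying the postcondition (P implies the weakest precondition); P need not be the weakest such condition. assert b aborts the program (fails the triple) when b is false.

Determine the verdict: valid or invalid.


Working backward. After the program, the postcondition g + cnt + 5 < -9 && v <= -4 must hold; in canonical form it is cnt + g < -14 && v <= -4.
Before cnt := 3*w - 5: g + 3*w < -9 && v <= -4
Before assert w < -2: w < -2 && g + 3*w < -9 && v <= -4
The weakest precondition is w < -2 && g + 3*w < -9 && v <= -4.
Check whether w < 0 && g + 3*w < -9 && v <= -4 implies it.
Countermodel: at the initial state g = -4, v = -4, w = -2, the precondition holds but the weakest precondition fails.
Answer: invalid


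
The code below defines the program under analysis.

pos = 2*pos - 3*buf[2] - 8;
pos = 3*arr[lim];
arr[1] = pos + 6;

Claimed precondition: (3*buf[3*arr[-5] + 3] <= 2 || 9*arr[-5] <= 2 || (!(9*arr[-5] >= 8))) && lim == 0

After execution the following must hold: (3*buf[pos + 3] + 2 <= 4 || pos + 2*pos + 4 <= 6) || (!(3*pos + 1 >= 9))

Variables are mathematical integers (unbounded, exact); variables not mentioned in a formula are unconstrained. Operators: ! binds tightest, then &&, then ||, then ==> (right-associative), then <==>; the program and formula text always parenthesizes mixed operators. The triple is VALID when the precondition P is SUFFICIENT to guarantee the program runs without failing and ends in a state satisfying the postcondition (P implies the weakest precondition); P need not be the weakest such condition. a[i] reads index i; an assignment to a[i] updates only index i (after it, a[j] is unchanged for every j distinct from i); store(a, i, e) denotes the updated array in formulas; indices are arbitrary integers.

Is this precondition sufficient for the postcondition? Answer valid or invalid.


Working backward. After the program, the postcondition (3*buf[pos + 3] + 2 <= 4 || pos + 2*pos + 4 <= 6) || (!(3*pos + 1 >= 9)) must hold; in canonical form it is 3*buf[pos + 3] <= 2 || 3*pos <= 2 || (!(3*pos >= 8)).
Before arr[1] := pos + 6: 3*buf[pos + 3] <= 2 || 3*pos <= 2 || (!(3*pos >= 8))
Before pos := 3*arr[lim]: 3*buf[3*arr[lim] + 3] <= 2 || 9*arr[lim] <= 2 || (!(9*arr[lim] >= 8))
Before pos := 2*pos - 3*buf[2] - 8: 3*buf[3*arr[lim] + 3] <= 2 || 9*arr[lim] <= 2 || (!(9*arr[lim] >= 8))
The weakest precondition is 3*buf[3*arr[lim] + 3] <= 2 || 9*arr[lim] <= 2 || (!(9*arr[lim] >= 8)).
Check whether (3*buf[3*arr[-5] + 3] <= 2 || 9*arr[-5] <= 2 || (!(9*arr[-5] >= 8))) && lim == 0 implies it.
Countermodel: at the initial state arr = {[-45642] = 1, [-5] = -15215, [0] = 1, [6] = 1, elsewhere 1}, buf = {[-45642] = 7041, [-5] = 7041, [0] = 7041, [6] = 7041, elsewhere 7041}, lim = 0, the precondition holds but the weakest precondition fails.
Answer: invalid
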